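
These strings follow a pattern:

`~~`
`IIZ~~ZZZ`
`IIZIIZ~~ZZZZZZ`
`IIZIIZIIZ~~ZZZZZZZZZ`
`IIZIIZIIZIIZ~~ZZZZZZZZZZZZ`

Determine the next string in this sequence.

Every step adds IIZ to the front and ZZZ to the end of the previous string.
Applying this once more to IIZIIZIIZIIZ~~ZZZZZZZZZZZZ:

IIZIIZIIZIIZIIZ~~ZZZZZZZZZZZZZZZ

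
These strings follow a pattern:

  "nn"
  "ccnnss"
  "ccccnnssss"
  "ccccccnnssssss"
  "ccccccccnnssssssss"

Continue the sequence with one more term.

ccccccccccnnssssssssss

Every step adds cc to the front and ss to the end of the previous string.
One more step from ccccccccnnssssssss gives the answer.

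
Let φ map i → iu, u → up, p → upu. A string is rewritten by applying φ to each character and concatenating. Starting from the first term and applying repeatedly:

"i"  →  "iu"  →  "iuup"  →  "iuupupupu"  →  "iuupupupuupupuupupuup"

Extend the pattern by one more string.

Replace each of the 21 characters of iuupupupuupupuupupuup in place — iu up up upu up upu up upu up up upu up upu up up upu up upu up up upu — and concatenate.

iuupupupuupupuupupuupupupuupupuupupupuupupuupupupu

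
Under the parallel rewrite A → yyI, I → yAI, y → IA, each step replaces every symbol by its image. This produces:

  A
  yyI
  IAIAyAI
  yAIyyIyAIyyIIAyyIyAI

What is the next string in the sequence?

Applying the rule to each of the 20 symbols of yAIyyIyAIyyIIAyyIyAI gives the pieces IA yyI yAI IA IA yAI IA yyI yAI IA IA yAI yAI yyI IA IA yAI IA yyI yAI, which concatenate to the answer.

IAyyIyAIIAIAyAIIAyyIyAIIAIAyAIyAIyyIIAIAyAIIAyyIyAI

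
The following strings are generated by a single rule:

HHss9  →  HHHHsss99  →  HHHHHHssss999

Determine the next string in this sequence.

Reading off run lengths: H runs 2, 4, 6; s runs 2, 3, 4; 9 runs 1, 2, 3 — each is linear in n (n = 1, 2, …).
At n = 4 the blocks have lengths 8, 5, 4.

HHHHHHHHsssss9999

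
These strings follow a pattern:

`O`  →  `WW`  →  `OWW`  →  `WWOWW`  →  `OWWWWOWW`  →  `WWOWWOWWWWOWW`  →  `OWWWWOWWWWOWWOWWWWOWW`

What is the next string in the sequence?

From term 3 onward, concatenate the second-to-last term with the last: O·WW = OWW, WW·OWW = WWOWW, …
The next term joins WWOWWOWWWWOWW and OWWWWOWWWWOWWOWWWWOWW.

WWOWWOWWWWOWWOWWWWOWWWWOWWOWWWWOWW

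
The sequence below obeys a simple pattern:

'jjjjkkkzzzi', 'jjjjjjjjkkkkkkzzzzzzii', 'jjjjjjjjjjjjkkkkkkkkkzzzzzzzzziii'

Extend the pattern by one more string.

Term n consists of 4n j's, followed by 3n k's, followed by 3n z's, followed by n i's (n = 1, 2, …).
For the next term, n = 4, so the run lengths are 16, 12, 12, 4.

jjjjjjjjjjjjjjjjkkkkkkkkkkkkzzzzzzzzzzzziiii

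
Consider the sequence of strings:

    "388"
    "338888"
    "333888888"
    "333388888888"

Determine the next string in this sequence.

Each string has the form 3^{n} 8^{2n} (n = 1, 2, …).
At n = 5 the blocks have lengths 5, 10.

333338888888888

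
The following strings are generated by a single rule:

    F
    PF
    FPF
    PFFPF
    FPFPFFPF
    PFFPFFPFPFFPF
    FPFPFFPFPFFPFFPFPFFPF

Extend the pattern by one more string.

PFFPFFPFPFFPFFPFPFFPFPFFPFFPFPFFPF

Each term (from the third on) is the two preceding terms concatenated in order: term 3 = F·PF = FPF.
The next term joins PFFPFFPFPFFPF and FPFPFFPFPFFPFFPFPFFPF.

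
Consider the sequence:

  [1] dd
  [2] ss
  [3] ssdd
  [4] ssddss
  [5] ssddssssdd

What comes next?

ssddssssddssddss

This is a Fibonacci-style word recurrence s(k) = s(k−1)·s(k−2): e.g. ss·dd = ssdd.
Continuing: ssddssssdd · ssddss gives term 6.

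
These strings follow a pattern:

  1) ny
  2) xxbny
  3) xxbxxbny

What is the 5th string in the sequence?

Every step adds xxb at the front: s(k+1) = xxb·s(k).
From xxbxxbny, 2 further steps: xxbxxbny → xxbxxbxxbny → (answer).

xxbxxbxxbxxbny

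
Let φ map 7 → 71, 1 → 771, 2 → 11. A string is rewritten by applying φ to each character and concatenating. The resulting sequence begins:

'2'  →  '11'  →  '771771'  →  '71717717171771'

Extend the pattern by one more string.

7177171771717177171771717717171771

Applying the rule to each of the 14 symbols of 71717717171771 gives the pieces 71 771 71 771 71 71 771 71 771 71 771 71 71 771, which concatenate to the answer.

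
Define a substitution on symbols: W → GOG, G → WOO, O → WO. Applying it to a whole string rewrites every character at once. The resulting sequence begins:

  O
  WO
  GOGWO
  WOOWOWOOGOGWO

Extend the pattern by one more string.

GOGWOWOGOGWOGOGWOWOWOOWOWOOGOGWO

Applying the rule to each of the 13 symbols of WOOWOWOOGOGWO gives the pieces GOG WO WO GOG WO GOG WO WO WOO WO WOO GOG WO, which concatenate to the answer.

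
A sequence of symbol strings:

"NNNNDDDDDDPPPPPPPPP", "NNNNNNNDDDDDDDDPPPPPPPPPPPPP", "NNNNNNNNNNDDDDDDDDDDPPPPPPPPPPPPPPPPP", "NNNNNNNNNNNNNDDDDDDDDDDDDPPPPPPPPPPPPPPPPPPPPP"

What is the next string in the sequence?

Each string has the form N^{3n-2} D^{2n+2} P^{4n+1}, where the shown terms are n = 2, 3, 4, 5.
For the next term, n = 6, so the run lengths are 16, 14, 25.

NNNNNNNNNNNNNNNNDDDDDDDDDDDDDDPPPPPPPPPPPPPPPPPPPPPPPPP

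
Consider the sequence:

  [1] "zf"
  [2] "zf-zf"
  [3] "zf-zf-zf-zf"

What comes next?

Every step duplicates the string with '-' between the halves.
Doubling zf-zf-zf-zf with '-' between the halves:

zf-zf-zf-zf-zf-zf-zf-zf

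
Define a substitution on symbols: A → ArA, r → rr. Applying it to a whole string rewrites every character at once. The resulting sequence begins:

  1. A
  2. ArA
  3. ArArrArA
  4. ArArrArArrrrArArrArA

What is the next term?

Replace each of the 20 characters of ArArrArArrrrArArrArA in place — ArA rr ArA rr rr ArA rr ArA rr rr rr rr ArA rr ArA rr rr ArA rr ArA — and concatenate.

ArArrArArrrrArArrArArrrrrrrrArArrArArrrrArArrArA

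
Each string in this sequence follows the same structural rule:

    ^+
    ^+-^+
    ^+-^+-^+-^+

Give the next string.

^+-^+-^+-^+-^+-^+-^+-^+

Every step duplicates the string with '-' between the halves.
So the next term is two copies of ^+-^+-^+-^+ with '-' between the halves.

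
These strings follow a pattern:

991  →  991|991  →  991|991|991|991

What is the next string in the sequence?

s(k+1) = s(k)·|·s(k) — each term doubles the last with '|' between the halves.
One more doubling of 991|991|991|991 gives the answer.

991|991|991|991|991|991|991|991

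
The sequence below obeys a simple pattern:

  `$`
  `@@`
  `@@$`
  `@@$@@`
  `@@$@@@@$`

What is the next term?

From term 3 onward, concatenate the last term with the second-to-last: @@·$ = @@$, @@$·@@ = @@$@@, …
The next term joins @@$@@@@$ and @@$@@.

@@$@@@@$@@$@@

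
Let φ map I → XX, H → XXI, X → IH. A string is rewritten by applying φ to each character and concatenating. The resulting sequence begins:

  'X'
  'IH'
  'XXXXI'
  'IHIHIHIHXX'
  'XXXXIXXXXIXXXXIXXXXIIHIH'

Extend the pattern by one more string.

IHIHIHIHXXIHIHIHIHXXIHIHIHIHXXIHIHIHIHXXXXXXIXXXXI

Replace each of the 24 characters of XXXXIXXXXIXXXXIXXXXIIHIH in place — IH IH IH IH XX IH IH IH IH XX IH IH IH IH XX IH IH IH IH XX XX XXI XX XXI — and concatenate.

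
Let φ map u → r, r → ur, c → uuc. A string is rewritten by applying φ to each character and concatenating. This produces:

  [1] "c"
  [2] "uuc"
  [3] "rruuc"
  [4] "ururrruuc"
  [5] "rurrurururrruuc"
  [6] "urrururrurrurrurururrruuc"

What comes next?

Replace each of the 25 characters of urrururrurrurrurururrruuc in place — r ur ur r ur r ur ur r ur ur r ur ur r ur r ur r ur ur ur r r uuc — and concatenate.

rururrurrururrururrururrurrurrurururrruuc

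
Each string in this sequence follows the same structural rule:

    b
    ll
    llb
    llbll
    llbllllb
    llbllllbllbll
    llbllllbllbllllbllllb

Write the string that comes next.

llbllllbllbllllbllllbllbllllbllbll

Each term (from the third on) is the previous term followed by the one before it: term 3 = ll·b = llb.
So term 8 is llbllllbllbllllbllllb·llbllllbllbll.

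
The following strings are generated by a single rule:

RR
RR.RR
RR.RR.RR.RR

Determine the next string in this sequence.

Every step duplicates the string with '.' between the halves.
Doubling RR.RR.RR.RR with '.' between the halves:

RR.RR.RR.RR.RR.RR.RR.RR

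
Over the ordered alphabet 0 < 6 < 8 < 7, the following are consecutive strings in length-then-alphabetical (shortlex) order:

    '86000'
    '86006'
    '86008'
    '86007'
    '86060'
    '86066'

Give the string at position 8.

Advancing 2 positions from 86066 through 86066 → 86068 reaches term 8.

86067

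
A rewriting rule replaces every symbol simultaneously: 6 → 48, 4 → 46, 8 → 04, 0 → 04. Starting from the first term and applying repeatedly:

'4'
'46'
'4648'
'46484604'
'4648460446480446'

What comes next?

46484604464804464648460404464648

Applying the rule to each of the 16 symbols of 4648460446480446 gives the pieces 46 48 46 04 46 48 04 46 46 48 46 04 04 46 46 48, which concatenate to the answer.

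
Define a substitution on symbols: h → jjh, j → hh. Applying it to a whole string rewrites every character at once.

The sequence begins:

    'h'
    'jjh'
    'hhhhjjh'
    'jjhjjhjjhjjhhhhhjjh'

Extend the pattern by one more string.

φ(jjhjjhjjhjjhhhhhjjh) expands symbol-by-symbol to hh hh jjh hh hh jjh hh hh jjh hh hh jjh jjh jjh jjh jjh hh hh jjh; joining the 19 pieces gives the next term.

hhhhjjhhhhhjjhhhhhjjhhhhhjjhjjhjjhjjhjjhhhhhjjh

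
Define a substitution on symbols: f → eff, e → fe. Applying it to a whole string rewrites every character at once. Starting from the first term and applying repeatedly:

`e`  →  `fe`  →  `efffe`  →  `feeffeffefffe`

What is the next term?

efffefeeffefffeeffefffeeffeffefffe

Applying the rule to each of the 13 symbols of feeffeffefffe gives the pieces eff fe fe eff eff fe eff eff fe eff eff eff fe, which concatenate to the answer.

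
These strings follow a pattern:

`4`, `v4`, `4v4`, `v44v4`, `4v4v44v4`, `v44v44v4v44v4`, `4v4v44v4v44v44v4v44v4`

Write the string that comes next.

v44v44v4v44v44v4v44v4v44v44v4v44v4

This is a Fibonacci-style word recurrence s(k) = s(k−2)·s(k−1): e.g. 4·v4 = 4v4.
The next term joins v44v44v4v44v4 and 4v4v44v4v44v44v4v44v4.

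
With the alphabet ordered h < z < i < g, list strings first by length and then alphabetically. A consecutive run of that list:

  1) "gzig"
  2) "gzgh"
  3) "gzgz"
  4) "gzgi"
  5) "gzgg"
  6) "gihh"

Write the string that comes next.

Treat gihh as a base-4 numeral over the given alphabet and add one, carrying through any trailing g's.

gihz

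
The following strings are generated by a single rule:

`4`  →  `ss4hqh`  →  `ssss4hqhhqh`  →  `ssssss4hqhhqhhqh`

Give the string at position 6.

ssssssssss4hqhhqhhqhhqhhqh

s(k+1) = ss·s(k)·hqh, so each term gains ss as a prefix and hqh as a suffix.
From ssssss4hqhhqhhqh, 2 further steps: ssssss4hqhhqhhqh → ssssssss4hqhhqhhqhhqh → (answer).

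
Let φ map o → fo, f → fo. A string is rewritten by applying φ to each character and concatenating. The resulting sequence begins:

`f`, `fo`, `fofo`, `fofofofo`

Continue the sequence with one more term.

Expanding fofofofo: f→fo, o→fo, f→fo, o→fo, f→fo, o→fo, f→fo, o→fo. Concatenated: fo fo fo fo fo fo fo fo.

fofofofofofofofo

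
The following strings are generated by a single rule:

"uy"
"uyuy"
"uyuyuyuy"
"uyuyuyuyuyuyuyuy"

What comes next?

Each string is two copies of the previous one concatenated.
So the next term is two copies of uyuyuyuyuyuyuyuy.

uyuyuyuyuyuyuyuyuyuyuyuyuyuyuyuy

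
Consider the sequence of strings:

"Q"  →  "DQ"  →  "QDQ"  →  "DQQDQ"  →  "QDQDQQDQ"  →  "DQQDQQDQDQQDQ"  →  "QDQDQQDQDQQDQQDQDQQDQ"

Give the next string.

DQQDQQDQDQQDQQDQDQQDQDQQDQQDQDQQDQ

From term 3 onward, concatenate the second-to-last term with the last: Q·DQ = QDQ, DQ·QDQ = DQQDQ, …
The next term joins DQQDQQDQDQQDQ and QDQDQQDQDQQDQQDQDQQDQ.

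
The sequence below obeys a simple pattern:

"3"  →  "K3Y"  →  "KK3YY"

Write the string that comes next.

KKK3YYY

s(k+1) = K·s(k)·Y, so each term gains K as a prefix and Y as a suffix.
One more step from KK3YY gives the answer.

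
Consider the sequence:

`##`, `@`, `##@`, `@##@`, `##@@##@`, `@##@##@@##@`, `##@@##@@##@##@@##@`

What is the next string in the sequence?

@##@##@@##@##@@##@@##@##@@##@

This is a Fibonacci-style word recurrence s(k) = s(k−2)·s(k−1): e.g. ##·@ = ##@.
The next term joins @##@##@@##@ and ##@@##@@##@##@@##@.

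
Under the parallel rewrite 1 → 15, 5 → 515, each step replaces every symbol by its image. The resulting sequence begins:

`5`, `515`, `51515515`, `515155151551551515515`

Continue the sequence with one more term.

5151551515515515155151551551515515515155151551551515515

Replace each of the 21 characters of 515155151551551515515 in place — 515 15 515 15 515 515 15 515 15 515 515 15 515 515 15 515 15 515 515 15 515 — and concatenate.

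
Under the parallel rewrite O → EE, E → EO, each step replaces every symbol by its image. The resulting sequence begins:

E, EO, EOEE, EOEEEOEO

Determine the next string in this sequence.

Expanding EOEEEOEO: E→EO, O→EE, E→EO, E→EO, E→EO, O→EE, E→EO, O→EE. Concatenated: EO EE EO EO EO EE EO EE.

EOEEEOEOEOEEEOEE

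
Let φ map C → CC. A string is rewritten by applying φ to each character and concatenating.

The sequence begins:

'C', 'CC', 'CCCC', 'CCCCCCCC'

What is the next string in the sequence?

Apply φ to CCCCCCCC symbol by symbol: C→CC, C→CC, C→CC, C→CC, C→CC, C→CC, C→CC, C→CC; joined: CC CC CC CC CC CC CC CC.

CCCCCCCCCCCCCCCC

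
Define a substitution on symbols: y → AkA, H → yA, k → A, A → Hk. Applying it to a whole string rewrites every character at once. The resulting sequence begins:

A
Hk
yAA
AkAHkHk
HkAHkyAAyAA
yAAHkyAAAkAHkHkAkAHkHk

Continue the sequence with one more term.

AkAHkHkyAAAkAHkHkHkAHkyAAyAAHkAHkyAAyAA

φ(yAAHkyAAAkAHkHkAkAHkHk) expands symbol-by-symbol to AkA Hk Hk yA A AkA Hk Hk Hk A Hk yA A yA A Hk A Hk yA A yA A; joining the 22 pieces gives the next term.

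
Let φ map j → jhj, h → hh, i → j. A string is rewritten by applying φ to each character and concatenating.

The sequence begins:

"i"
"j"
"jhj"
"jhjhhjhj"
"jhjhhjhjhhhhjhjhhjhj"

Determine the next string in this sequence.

Replace each of the 20 characters of jhjhhjhjhhhhjhjhhjhj in place — jhj hh jhj hh hh jhj hh jhj hh hh hh hh jhj hh jhj hh hh jhj hh jhj — and concatenate.

jhjhhjhjhhhhjhjhhjhjhhhhhhhhjhjhhjhjhhhhjhjhhjhj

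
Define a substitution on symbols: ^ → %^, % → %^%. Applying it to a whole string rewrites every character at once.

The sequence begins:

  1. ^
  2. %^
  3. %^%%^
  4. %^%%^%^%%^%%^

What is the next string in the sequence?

Rewriting the 13 symbols of %^%%^%^%%^%%^ one by one yields %^% %^ %^% %^% %^ %^% %^ %^% %^% %^ %^% %^% %^; concatenated:

%^%%^%^%%^%%^%^%%^%^%%^%%^%^%%^%%^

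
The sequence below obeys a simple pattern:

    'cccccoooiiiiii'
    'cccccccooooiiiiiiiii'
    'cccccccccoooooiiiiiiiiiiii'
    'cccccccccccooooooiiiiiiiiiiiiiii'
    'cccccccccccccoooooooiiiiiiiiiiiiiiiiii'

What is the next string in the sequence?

cccccccccccccccooooooooiiiiiiiiiiiiiiiiiiiii

Each string has the form c^{2n+1} o^{n+1} i^{3n}, where the shown terms are n = 2, 3, 4, 5, 6.
At n = 7 the blocks have lengths 15, 8, 21.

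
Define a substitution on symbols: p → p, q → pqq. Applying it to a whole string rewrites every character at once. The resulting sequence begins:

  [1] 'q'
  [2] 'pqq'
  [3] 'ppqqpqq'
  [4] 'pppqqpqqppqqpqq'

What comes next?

Rewriting the 15 symbols of pppqqpqqppqqpqq one by one yields p p p pqq pqq p pqq pqq p p pqq pqq p pqq pqq; concatenated:

ppppqqpqqppqqpqqpppqqpqqppqqpqq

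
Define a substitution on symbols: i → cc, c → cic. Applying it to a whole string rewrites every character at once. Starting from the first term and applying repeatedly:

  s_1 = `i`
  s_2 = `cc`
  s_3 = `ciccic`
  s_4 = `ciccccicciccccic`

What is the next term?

φ(ciccccicciccccic) expands symbol-by-symbol to cic cc cic cic cic cic cc cic cic cc cic cic cic cic cc cic; joining the 16 pieces gives the next term.

ciccccicciccicciccccicciccccicciccicciccccic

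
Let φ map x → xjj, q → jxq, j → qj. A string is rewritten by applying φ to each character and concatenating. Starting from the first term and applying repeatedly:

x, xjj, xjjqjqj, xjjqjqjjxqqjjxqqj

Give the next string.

xjjqjqjjxqqjjxqqjqjxjjjxqjxqqjqjxjjjxqjxqqj

Applying the rule to each of the 17 symbols of xjjqjqjjxqqjjxqqj gives the pieces xjj qj qj jxq qj jxq qj qj xjj jxq jxq qj qj xjj jxq jxq qj, which concatenate to the answer.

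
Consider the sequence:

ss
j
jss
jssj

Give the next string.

jssjjss

Each term (from the third on) is the previous term followed by the one before it: term 3 = j·ss = jss.
Continuing: jssj · jss gives term 5.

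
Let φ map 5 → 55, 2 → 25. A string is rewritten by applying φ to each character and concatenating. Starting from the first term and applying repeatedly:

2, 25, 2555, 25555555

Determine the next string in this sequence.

2555555555555555

Apply φ to 25555555 symbol by symbol: 2→25, 5→55, 5→55, 5→55, 5→55, 5→55, 5→55, 5→55; joined: 25 55 55 55 55 55 55 55.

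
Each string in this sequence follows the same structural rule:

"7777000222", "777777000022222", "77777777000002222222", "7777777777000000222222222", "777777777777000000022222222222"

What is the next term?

The n-th term is 2n 7's then n+1 0's then 2n-1 2's, where the shown terms are n = 2, 3, 4, 5, 6.
For the next term, n = 7, so the run lengths are 14, 8, 13.

77777777777777000000002222222222222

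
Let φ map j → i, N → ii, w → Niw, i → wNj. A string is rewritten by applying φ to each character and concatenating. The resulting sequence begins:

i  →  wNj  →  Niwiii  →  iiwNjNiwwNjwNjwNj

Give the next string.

Applying the rule to each of the 17 symbols of iiwNjNiwwNjwNjwNj gives the pieces wNj wNj Niw ii i ii wNj Niw Niw ii i Niw ii i Niw ii i, which concatenate to the answer.

wNjwNjNiwiiiiiwNjNiwNiwiiiNiwiiiNiwiii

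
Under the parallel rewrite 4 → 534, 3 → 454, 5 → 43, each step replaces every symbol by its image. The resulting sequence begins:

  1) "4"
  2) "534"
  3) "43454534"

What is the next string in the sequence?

5344545344353443454534

Expanding 43454534: 4→534, 3→454, 4→534, 5→43, 4→534, 5→43, 3→454, 4→534. Concatenated: 534 454 534 43 534 43 454 534.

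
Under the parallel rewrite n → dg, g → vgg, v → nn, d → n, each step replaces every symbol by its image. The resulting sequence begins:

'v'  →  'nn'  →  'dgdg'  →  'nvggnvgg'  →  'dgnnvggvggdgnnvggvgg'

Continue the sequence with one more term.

nvggdgdgnnvggvggnnvggvggnvggdgdgnnvggvggnnvggvgg

Applying the rule to each of the 20 symbols of dgnnvggvggdgnnvggvgg gives the pieces n vgg dg dg nn vgg vgg nn vgg vgg n vgg dg dg nn vgg vgg nn vgg vgg, which concatenate to the answer.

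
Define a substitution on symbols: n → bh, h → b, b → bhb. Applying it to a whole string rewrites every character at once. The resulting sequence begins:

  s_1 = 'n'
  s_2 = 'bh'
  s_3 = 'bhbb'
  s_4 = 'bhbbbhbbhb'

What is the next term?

Rewriting each symbol of bhbbbhbbhb: b→bhb, h→b, b→bhb, b→bhb, b→bhb, h→b, b→bhb, b→bhb, h→b, b→bhb, which concatenates to bhb b bhb bhb bhb b bhb bhb b bhb.

bhbbbhbbhbbhbbbhbbhbbbhb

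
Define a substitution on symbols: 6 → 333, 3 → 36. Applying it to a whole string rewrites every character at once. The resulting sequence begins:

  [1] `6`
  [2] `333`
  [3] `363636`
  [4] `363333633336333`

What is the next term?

Rewriting the 15 symbols of 363333633336333 one by one yields 36 333 36 36 36 36 333 36 36 36 36 333 36 36 36; concatenated:

363333636363633336363636333363636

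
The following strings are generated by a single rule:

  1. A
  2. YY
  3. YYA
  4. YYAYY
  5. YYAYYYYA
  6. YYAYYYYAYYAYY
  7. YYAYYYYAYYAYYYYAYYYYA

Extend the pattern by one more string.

YYAYYYYAYYAYYYYAYYYYAYYAYYYYAYYAYY

This is a Fibonacci-style word recurrence s(k) = s(k−1)·s(k−2): e.g. YY·A = YYA.
The next term joins YYAYYYYAYYAYYYYAYYYYA and YYAYYYYAYYAYY.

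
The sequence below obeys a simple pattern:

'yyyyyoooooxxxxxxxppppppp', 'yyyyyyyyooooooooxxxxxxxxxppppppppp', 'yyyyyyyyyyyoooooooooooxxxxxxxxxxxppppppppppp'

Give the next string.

Reading off run lengths: y runs 5, 8, 11; o runs 5, 8, 11; x runs 7, 9, 11; p runs 7, 9, 11 — each is linear in n, where the shown terms are n = 2, 3, 4.
Setting n = 5 gives 14, 14, 13, 13 characters in each block.

yyyyyyyyyyyyyyooooooooooooooxxxxxxxxxxxxxppppppppppppp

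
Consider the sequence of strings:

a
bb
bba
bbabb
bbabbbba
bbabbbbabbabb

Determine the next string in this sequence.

bbabbbbabbabbbbabbbba

This is a Fibonacci-style word recurrence s(k) = s(k−1)·s(k−2): e.g. bb·a = bba.
So term 7 is bbabbbbabbabb·bbabbbba.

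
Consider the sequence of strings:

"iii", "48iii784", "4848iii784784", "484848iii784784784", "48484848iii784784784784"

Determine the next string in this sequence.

Every step adds 48 to the front and 784 to the end of the previous string.
Applying this once more to 48484848iii784784784784:

4848484848iii784784784784784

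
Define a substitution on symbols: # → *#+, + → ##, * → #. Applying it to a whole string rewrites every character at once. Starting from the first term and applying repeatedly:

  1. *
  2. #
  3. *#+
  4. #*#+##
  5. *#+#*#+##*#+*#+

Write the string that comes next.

#*#+##*#+#*#+##*#+*#+#*#+###*#+##

Applying the rule to each of the 15 symbols of *#+#*#+##*#+*#+ gives the pieces # *#+ ## *#+ # *#+ ## *#+ *#+ # *#+ ## # *#+ ##, which concatenate to the answer.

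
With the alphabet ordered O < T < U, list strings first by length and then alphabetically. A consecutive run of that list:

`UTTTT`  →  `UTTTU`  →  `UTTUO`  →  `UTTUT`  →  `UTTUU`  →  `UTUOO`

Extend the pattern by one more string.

UTUOT

Treat UTUOO as a base-3 numeral over the given alphabet and add one, carrying through any trailing U's.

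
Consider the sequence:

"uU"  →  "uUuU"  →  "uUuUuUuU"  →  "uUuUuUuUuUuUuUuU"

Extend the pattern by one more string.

Every step duplicates the string.
Doubling uUuUuUuUuUuUuUuU:

uUuUuUuUuUuUuUuUuUuUuUuUuUuUuUuU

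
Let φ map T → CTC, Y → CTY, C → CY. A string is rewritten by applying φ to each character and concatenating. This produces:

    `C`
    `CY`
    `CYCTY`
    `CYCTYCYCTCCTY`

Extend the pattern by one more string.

φ(CYCTYCYCTCCTY) expands symbol-by-symbol to CY CTY CY CTC CTY CY CTY CY CTC CY CY CTC CTY; joining the 13 pieces gives the next term.

CYCTYCYCTCCTYCYCTYCYCTCCYCYCTCCTY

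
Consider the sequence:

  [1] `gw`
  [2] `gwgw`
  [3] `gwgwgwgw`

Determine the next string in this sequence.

Every step duplicates the string.
Doubling gwgwgwgw:

gwgwgwgwgwgwgwgw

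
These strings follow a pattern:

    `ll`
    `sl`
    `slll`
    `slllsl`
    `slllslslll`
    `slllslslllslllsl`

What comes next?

From term 3 onward, concatenate the last term with the second-to-last: sl·ll = slll, slll·sl = slllsl, …
Continuing: slllslslllslllsl · slllslslll gives term 7.

slllslslllslllslslllslslll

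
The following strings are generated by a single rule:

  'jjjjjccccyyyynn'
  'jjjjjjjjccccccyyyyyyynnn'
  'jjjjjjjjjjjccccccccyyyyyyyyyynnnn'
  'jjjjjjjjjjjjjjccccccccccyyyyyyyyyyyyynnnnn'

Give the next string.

Reading off run lengths: j runs 5, 8, 11, 14; c runs 4, 6, 8, 10; y runs 4, 7, 10, 13; n runs 2, 3, 4, 5 — each is linear in n (n = 1, 2, …).
Setting n = 5 gives 17, 12, 16, 6 characters in each block.

jjjjjjjjjjjjjjjjjccccccccccccyyyyyyyyyyyyyyyynnnnnn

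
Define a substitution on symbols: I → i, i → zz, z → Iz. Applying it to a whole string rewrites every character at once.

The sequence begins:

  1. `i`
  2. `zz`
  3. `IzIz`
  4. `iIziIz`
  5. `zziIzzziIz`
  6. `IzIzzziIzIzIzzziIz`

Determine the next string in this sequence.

Rewriting the 18 symbols of IzIzzziIzIzIzzziIz one by one yields i Iz i Iz Iz Iz zz i Iz i Iz i Iz Iz Iz zz i Iz; concatenated:

iIziIzIzIzzziIziIziIzIzIzzziIz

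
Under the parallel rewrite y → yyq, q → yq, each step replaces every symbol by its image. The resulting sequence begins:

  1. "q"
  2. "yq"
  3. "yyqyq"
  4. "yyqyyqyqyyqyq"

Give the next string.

yyqyyqyqyyqyyqyqyyqyqyyqyyqyqyyqyq

φ(yyqyyqyqyyqyq) expands symbol-by-symbol to yyq yyq yq yyq yyq yq yyq yq yyq yyq yq yyq yq; joining the 13 pieces gives the next term.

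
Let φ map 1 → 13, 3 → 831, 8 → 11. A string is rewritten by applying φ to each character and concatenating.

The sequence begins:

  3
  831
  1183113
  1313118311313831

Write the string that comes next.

φ(1313118311313831) expands symbol-by-symbol to 13 831 13 831 13 13 11 831 13 13 831 13 831 11 831 13; joining the 16 pieces gives the next term.

13831138311313118311313831138311183113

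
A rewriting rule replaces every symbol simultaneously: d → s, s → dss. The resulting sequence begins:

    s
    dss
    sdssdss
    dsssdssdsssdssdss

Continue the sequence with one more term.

φ(dsssdssdsssdssdss) expands symbol-by-symbol to s dss dss dss s dss dss s dss dss dss s dss dss s dss dss; joining the 17 pieces gives the next term.

sdssdssdsssdssdsssdssdssdsssdssdsssdssdss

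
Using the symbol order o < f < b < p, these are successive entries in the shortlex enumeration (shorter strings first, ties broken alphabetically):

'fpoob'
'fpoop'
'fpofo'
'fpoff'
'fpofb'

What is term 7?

Continuing the enumeration 2 steps past fpofb: fpofb → fpofp → (answer).

fpobo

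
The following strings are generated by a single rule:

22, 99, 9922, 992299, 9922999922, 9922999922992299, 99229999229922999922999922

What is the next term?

992299992299229999229999229922999922992299

From term 3 onward, concatenate the last term with the second-to-last: 99·22 = 9922, 9922·99 = 992299, …
So term 8 is 99229999229922999922999922·9922999922992299.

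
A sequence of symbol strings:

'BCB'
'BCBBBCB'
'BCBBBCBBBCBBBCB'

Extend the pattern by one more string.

BCBBBCBBBCBBBCBBBCBBBCBBBCBBBCB

Each string is two copies of the previous one joined by 'B'.
One more doubling of BCBBBCBBBCBBBCB gives the answer.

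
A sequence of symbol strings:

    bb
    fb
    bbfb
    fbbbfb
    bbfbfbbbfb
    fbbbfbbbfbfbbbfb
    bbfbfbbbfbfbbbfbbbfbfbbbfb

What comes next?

Each term (from the third on) is the two preceding terms concatenated in order: term 3 = bb·fb = bbfb.
The next term joins fbbbfbbbfbfbbbfb and bbfbfbbbfbfbbbfbbbfbfbbbfb.

fbbbfbbbfbfbbbfbbbfbfbbbfbfbbbfbbbfbfbbbfb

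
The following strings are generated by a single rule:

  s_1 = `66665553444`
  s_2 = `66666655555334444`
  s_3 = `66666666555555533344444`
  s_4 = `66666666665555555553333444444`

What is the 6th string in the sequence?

66666666666666555555555555533333344444444

Term n consists of 2n+2 6's, followed by 2n+1 5's, followed by n 3's, followed by n+2 4's (n = 1, 2, …).
Setting n = 6 gives 14, 13, 6, 8 characters in each block.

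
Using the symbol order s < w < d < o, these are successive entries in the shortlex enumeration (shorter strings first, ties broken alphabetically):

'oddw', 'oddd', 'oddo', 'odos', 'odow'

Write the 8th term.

ooss

Continuing the enumeration 3 steps past odow: odow → odod → odoo → (answer).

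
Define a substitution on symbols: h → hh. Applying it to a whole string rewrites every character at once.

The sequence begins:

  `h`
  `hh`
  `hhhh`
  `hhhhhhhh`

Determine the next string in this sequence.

hhhhhhhhhhhhhhhh

Apply φ to hhhhhhhh symbol by symbol: h→hh, h→hh, h→hh, h→hh, h→hh, h→hh, h→hh, h→hh; joined: hh hh hh hh hh hh hh hh.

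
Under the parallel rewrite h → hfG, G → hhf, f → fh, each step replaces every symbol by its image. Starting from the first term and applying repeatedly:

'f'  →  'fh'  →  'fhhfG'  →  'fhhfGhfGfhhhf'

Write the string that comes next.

fhhfGhfGfhhhfhfGfhhhffhhfGhfGhfGfh

Replace each of the 13 characters of fhhfGhfGfhhhf in place — fh hfG hfG fh hhf hfG fh hhf fh hfG hfG hfG fh — and concatenate.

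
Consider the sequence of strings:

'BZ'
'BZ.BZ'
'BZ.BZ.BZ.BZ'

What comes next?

s(k+1) = s(k)·.·s(k) — each term doubles the last with '.' between the halves.
One more doubling of BZ.BZ.BZ.BZ gives the answer.

BZ.BZ.BZ.BZ.BZ.BZ.BZ.BZ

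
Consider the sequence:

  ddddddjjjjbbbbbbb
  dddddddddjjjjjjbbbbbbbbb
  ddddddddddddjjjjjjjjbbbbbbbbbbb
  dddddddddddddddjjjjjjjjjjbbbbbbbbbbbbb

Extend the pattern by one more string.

Term n consists of 3n d's, followed by 2n j's, followed by 2n+3 b's, where the shown terms are n = 2, 3, 4, 5.
At n = 6 the blocks have lengths 18, 12, 15.

ddddddddddddddddddjjjjjjjjjjjjbbbbbbbbbbbbbbb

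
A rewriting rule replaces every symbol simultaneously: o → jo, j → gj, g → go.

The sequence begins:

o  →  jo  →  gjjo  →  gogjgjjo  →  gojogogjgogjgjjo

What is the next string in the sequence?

gojogjjogojogogjgojogogjgogjgjjo

φ(gojogogjgogjgjjo) expands symbol-by-symbol to go jo gj jo go jo go gj go jo go gj go gj gj jo; joining the 16 pieces gives the next term.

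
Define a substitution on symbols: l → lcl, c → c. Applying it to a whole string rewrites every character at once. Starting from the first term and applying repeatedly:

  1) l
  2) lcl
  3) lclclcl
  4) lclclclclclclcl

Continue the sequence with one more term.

lclclclclclclclclclclclclclclcl

φ(lclclclclclclcl) expands symbol-by-symbol to lcl c lcl c lcl c lcl c lcl c lcl c lcl c lcl; joining the 15 pieces gives the next term.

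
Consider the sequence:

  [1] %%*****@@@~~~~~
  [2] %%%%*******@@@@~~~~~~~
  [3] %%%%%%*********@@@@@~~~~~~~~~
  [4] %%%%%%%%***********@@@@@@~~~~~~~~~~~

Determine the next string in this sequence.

The n-th term is 2n %'s then 2n+3 *'s then n+2 @'s then 2n+3 ~'s (n = 1, 2, …).
At n = 5 the blocks have lengths 10, 13, 7, 13.

%%%%%%%%%%*************@@@@@@@~~~~~~~~~~~~~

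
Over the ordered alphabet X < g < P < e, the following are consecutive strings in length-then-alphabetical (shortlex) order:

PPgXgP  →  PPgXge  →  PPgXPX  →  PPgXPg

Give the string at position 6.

PPgXPe

Continuing the enumeration 2 steps past PPgXPg: PPgXPg → PPgXPP → (answer).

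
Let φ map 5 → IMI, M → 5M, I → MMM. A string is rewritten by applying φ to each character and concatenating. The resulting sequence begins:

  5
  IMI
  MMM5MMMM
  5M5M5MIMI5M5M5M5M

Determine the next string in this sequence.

IMI5MIMI5MIMI5MMMM5MMMMIMI5MIMI5MIMI5MIMI5M

Applying the rule to each of the 17 symbols of 5M5M5MIMI5M5M5M5M gives the pieces IMI 5M IMI 5M IMI 5M MMM 5M MMM IMI 5M IMI 5M IMI 5M IMI 5M, which concatenate to the answer.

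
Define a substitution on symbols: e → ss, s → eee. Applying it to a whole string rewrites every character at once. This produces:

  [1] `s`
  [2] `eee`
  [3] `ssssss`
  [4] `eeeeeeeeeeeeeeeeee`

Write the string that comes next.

Applying the rule to each of the 18 symbols of eeeeeeeeeeeeeeeeee gives the pieces ss ss ss ss ss ss ss ss ss ss ss ss ss ss ss ss ss ss, which concatenate to the answer.

ssssssssssssssssssssssssssssssssssss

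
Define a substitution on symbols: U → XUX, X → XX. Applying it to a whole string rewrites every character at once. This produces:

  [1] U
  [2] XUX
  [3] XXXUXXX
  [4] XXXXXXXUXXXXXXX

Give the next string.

XXXXXXXXXXXXXXXUXXXXXXXXXXXXXXX

Applying the rule to each of the 15 symbols of XXXXXXXUXXXXXXX gives the pieces XX XX XX XX XX XX XX XUX XX XX XX XX XX XX XX, which concatenate to the answer.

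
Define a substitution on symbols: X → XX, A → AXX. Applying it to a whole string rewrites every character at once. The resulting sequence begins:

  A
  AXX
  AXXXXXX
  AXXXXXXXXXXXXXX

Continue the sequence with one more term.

AXXXXXXXXXXXXXXXXXXXXXXXXXXXXXX

φ(AXXXXXXXXXXXXXX) expands symbol-by-symbol to AXX XX XX XX XX XX XX XX XX XX XX XX XX XX XX; joining the 15 pieces gives the next term.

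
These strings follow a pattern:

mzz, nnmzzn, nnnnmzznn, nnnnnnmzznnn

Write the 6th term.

nnnnnnnnnnmzznnnnn

Every step adds nn to the front and n to the end of the previous string.
From nnnnnnmzznnn, 2 further steps: nnnnnnmzznnn → nnnnnnnnmzznnnn → (answer).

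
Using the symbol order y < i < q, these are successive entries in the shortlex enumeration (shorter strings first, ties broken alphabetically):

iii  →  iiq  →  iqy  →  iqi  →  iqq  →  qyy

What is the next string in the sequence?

Treat qyy as a base-3 numeral over the given alphabet and add one, carrying through any trailing q's.

qyi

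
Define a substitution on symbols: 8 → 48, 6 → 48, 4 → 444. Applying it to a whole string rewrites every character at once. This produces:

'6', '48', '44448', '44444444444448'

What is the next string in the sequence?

φ(44444444444448) expands symbol-by-symbol to 444 444 444 444 444 444 444 444 444 444 444 444 444 48; joining the 14 pieces gives the next term.

44444444444444444444444444444444444444448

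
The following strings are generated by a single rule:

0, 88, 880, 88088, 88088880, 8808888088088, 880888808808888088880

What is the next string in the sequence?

This is a Fibonacci-style word recurrence s(k) = s(k−1)·s(k−2): e.g. 88·0 = 880.
So term 8 is 880888808808888088880·8808888088088.

8808888088088880888808808888088088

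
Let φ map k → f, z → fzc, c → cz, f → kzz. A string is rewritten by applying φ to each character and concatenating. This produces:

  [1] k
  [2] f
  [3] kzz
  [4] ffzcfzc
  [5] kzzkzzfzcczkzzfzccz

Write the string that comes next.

Rewriting the 19 symbols of kzzkzzfzcczkzzfzccz one by one yields f fzc fzc f fzc fzc kzz fzc cz cz fzc f fzc fzc kzz fzc cz cz fzc; concatenated:

ffzcfzcffzcfzckzzfzcczczfzcffzcfzckzzfzcczczfzc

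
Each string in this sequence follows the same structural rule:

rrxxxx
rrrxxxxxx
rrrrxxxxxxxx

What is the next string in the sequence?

rrrrrxxxxxxxxxx

The n-th term is n r's then 2n x's, where the shown terms are n = 2, 3, 4.
At n = 5 the blocks have lengths 5, 10.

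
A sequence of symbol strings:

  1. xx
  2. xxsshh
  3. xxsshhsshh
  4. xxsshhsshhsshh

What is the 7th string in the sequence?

xxsshhsshhsshhsshhsshhsshh

Every step adds sshh to the end: s(k+1) = s(k)·sshh.
From xxsshhsshhsshh, 3 further steps: xxsshhsshhsshh → xxsshhsshhsshhsshh → xxsshhsshhsshhsshhsshh → (answer).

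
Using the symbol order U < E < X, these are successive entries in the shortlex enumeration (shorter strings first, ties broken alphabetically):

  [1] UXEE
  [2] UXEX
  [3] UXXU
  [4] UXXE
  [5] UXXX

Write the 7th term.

EUUE

Continuing the enumeration 2 steps past UXXX: UXXX → EUUU → (answer).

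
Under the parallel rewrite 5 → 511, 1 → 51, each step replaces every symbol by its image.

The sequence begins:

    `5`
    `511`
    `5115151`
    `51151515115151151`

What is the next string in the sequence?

Rewriting the 17 symbols of 51151515115151151 one by one yields 511 51 51 511 51 511 51 511 51 51 511 51 511 51 51 511 51; concatenated:

51151515115151151511515151151511515151151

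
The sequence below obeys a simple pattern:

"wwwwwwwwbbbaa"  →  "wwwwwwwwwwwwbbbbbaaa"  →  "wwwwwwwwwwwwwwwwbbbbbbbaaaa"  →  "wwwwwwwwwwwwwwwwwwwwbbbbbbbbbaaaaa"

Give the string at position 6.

Each string has the form w^{4n} b^{2n-1} a^{n}, where the shown terms are n = 2, 3, 4, 5.
Setting n = 7 gives 28, 13, 7 characters in each block.

wwwwwwwwwwwwwwwwwwwwwwwwwwwwbbbbbbbbbbbbbaaaaaaa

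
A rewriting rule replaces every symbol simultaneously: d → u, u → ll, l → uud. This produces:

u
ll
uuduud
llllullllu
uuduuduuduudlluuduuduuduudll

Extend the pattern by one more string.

llllullllullllulllluuuduudllllullllullllulllluuuduud

Applying the rule to each of the 28 symbols of uuduuduuduudlluuduuduuduudll gives the pieces ll ll u ll ll u ll ll u ll ll u uud uud ll ll u ll ll u ll ll u ll ll u uud uud, which concatenate to the answer.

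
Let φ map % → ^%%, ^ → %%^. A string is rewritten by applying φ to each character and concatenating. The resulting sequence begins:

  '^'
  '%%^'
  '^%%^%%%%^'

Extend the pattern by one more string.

Expanding ^%%^%%%%^: ^→%%^, %→^%%, %→^%%, ^→%%^, %→^%%, %→^%%, %→^%%, %→^%%, ^→%%^. Concatenated: %%^ ^%% ^%% %%^ ^%% ^%% ^%% ^%% %%^.

%%^^%%^%%%%^^%%^%%^%%^%%%%^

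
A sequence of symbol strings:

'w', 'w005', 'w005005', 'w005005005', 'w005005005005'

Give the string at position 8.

w005005005005005005005

Every step adds 005 to the end: s(k+1) = s(k)·005.
From w005005005005, 3 further steps: w005005005005 → w005005005005005 → w005005005005005005 → (answer).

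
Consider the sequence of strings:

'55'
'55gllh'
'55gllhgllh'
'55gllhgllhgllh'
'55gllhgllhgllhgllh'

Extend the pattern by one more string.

55gllhgllhgllhgllhgllh

The strings grow by a fixed suffix gllh each time.
One more step from 55gllhgllhgllhgllh gives the answer.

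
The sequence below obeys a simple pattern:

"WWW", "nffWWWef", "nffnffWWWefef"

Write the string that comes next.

nffnffnffWWWefefef

Every step adds nff to the front and ef to the end of the previous string.
So the next term is nff·nffnffWWWefef·ef.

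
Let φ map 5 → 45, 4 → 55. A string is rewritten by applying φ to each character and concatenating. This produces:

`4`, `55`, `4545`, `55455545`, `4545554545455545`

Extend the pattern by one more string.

55455545454555455545554545455545

φ(4545554545455545) expands symbol-by-symbol to 55 45 55 45 45 45 55 45 55 45 55 45 45 45 55 45; joining the 16 pieces gives the next term.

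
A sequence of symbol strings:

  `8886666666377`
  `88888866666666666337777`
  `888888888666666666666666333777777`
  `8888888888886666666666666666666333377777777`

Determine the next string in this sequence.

88888888888888866666666666666666666666333337777777777

Each string has the form 8^{3n} 6^{4n+3} 3^{n} 7^{2n} (n = 1, 2, …).
Setting n = 5 gives 15, 23, 5, 10 characters in each block.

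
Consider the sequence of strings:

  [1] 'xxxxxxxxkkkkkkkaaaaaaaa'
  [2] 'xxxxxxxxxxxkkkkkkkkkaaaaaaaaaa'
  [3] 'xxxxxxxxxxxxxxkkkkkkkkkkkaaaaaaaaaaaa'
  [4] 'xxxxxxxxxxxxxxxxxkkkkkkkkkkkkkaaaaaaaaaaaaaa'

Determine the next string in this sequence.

xxxxxxxxxxxxxxxxxxxxkkkkkkkkkkkkkkkaaaaaaaaaaaaaaaa

Reading off run lengths: x runs 8, 11, 14, 17; k runs 7, 9, 11, 13; a runs 8, 10, 12, 14 — each is linear in n, where the shown terms are n = 3, 4, 5, 6.
At n = 7 the blocks have lengths 20, 15, 16.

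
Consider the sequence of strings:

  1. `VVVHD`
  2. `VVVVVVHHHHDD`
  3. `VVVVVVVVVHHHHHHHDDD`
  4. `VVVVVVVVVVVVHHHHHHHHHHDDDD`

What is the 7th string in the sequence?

VVVVVVVVVVVVVVVVVVVVVHHHHHHHHHHHHHHHHHHHDDDDDDD

Reading off run lengths: V runs 3, 6, 9, 12; H runs 1, 4, 7, 10; D runs 1, 2, 3, 4 — each is linear in n (n = 1, 2, …).
For term 7, n = 7, so the run lengths are 21, 19, 7.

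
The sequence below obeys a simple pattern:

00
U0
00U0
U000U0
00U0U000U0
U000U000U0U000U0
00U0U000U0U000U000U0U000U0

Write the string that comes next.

U000U000U0U000U000U0U000U0U000U000U0U000U0

Each term (from the third on) is the two preceding terms concatenated in order: term 3 = 00·U0 = 00U0.
So term 8 is U000U000U0U000U0·00U0U000U0U000U000U0U000U0.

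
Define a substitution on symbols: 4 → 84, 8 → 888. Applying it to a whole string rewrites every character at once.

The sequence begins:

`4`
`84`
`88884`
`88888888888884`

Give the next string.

Applying the rule to each of the 14 symbols of 88888888888884 gives the pieces 888 888 888 888 888 888 888 888 888 888 888 888 888 84, which concatenate to the answer.

88888888888888888888888888888888888888884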